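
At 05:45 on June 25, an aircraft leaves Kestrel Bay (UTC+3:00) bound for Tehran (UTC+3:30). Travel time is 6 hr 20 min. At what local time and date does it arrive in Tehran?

Tehran is 0:30 ahead of Kestrel Bay.
After 6 hours 20 minutes it is 12:05 in Kestrel Bay.
Shift by the zone difference: 12:05 + 0:30 = 12:35 on Jun 25 in Tehran.

12:35 on June 25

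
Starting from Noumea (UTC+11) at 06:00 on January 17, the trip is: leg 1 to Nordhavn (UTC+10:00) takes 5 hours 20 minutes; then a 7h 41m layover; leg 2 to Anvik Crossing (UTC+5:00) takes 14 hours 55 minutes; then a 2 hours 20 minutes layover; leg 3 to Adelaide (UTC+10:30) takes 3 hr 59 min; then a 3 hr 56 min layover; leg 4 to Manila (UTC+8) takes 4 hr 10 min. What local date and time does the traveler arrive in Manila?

21:21 on January 18

Convert departure to UTC: 06:00 − 11:00 = 19:00 UTC on Jan 16.
Add 5 hours 20 minutes leg 1 → 00:20 UTC (Jan 17).
Add 7 hours 41 minutes layover in Nordhavn → 08:01 UTC.
Add 14 hours 55 minutes leg 2 → 22:56 UTC.
Add 2 hours 20 minutes layover in Anvik Crossing → 01:16 UTC (Jan 18).
Add 3 hours 59 minutes leg 3 → 05:15 UTC.
Add 3 hours 56 minutes layover in Adelaide → 09:11 UTC.
Add 4 hours 10 minutes leg 4 → 13:21 UTC.
Manila is UTC+8:00, so local arrival = 13:21 + 8:00 = 21:21 on Jan 18.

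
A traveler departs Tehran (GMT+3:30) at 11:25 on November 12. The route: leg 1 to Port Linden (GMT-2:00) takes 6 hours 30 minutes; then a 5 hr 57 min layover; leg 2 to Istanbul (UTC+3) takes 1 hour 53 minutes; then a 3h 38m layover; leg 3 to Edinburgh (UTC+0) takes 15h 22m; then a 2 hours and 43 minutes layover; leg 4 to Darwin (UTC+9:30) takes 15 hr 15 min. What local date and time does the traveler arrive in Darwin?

20:43 on November 14

Convert departure to UTC: 11:25 − 3:30 = 07:55 UTC on Nov 12.
Add 6 hours and 30 minutes leg 1 → 14:25 UTC.
Add 5 hours 57 minutes layover in Port Linden → 20:22 UTC.
Add 1 hour 53 minutes leg 2 → 22:15 UTC.
Add 3 hours and 38 minutes layover in Istanbul → 01:53 UTC (Nov 13).
Add 15 hours and 22 minutes leg 3 → 17:15 UTC.
Add 2 hours and 43 minutes layover in Edinburgh → 19:58 UTC.
Add 15 hours 15 minutes leg 4 → 11:13 UTC (Nov 14).
Darwin is UTC+9:30, so local arrival = 11:13 + 9:30 = 20:43 on Nov 14.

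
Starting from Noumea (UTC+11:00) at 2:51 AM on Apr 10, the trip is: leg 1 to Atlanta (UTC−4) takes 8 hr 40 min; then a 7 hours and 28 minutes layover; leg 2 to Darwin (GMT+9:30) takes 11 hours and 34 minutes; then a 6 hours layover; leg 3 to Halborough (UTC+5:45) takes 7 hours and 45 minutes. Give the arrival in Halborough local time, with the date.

Convert departure to UTC: 2:51 AM − 11:00 = 3:51 PM UTC on Apr 9.
Add 8 hours and 40 minutes leg 1 → 12:31 AM UTC (Apr 10).
Add 7 hours 28 minutes layover in Atlanta → 7:59 AM UTC.
Add 11 hours 34 minutes leg 2 → 7:33 PM UTC.
Add 6 hours layover in Darwin → 1:33 AM UTC (Apr 11).
Add 7 hours 45 minutes leg 3 → 9:18 AM UTC.
Halborough is UTC+5:45, so local arrival = 9:18 AM + 5:45 = 3:03 PM on Apr 11.

3:03 PM on Apr 11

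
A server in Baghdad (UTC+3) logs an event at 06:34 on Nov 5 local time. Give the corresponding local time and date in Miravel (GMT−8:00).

19:34 on November 4

In UTC: 06:34 − 3:00 = 03:34 on Nov 5.
Miravel is UTC−8:00: 03:34 − 8:00 = 19:34 on Nov 4.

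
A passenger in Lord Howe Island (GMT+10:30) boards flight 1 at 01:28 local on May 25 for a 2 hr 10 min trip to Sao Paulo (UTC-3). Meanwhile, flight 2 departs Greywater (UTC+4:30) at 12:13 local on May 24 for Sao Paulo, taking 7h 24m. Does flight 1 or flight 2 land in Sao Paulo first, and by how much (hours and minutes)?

the second, by 2 hours 1 minute

Flight 1 in UTC: 01:28 − 10:30 = 14:58 on May 24.
+2 hours and 10 minutes → arrive 17:08 UTC on May 24.
Flight 2 in UTC: 12:13 − 4:30 = 07:43 on May 24.
+7 hours 24 minutes → arrive 15:07 UTC on May 24.
Flight 2 lands earlier by 2 hours 1 minute.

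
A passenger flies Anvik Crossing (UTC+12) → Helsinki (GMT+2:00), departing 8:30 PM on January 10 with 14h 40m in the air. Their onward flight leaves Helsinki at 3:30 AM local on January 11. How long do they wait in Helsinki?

Convert departure to UTC: 8:30 PM − 12:00 = 8:30 AM UTC on Jan 10.
Add 14 hours and 40 minutes flight time → 11:10 PM UTC.
Helsinki is UTC+2:00, so local arrival = 11:10 PM + 2:00 = 1:10 AM on Jan 11.
Layover = 3:30 AM − 1:10 AM = 2 hours 20 minutes.

2 hours 20 minutes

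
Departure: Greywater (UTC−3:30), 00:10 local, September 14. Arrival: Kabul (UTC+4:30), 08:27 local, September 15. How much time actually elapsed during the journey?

24 hours 17 minutes

Departure in UTC: 00:10 + 3:30 = 03:40 on Sep 14.
Arrival in UTC: 08:27 − 4:30 = 03:57 on Sep 15.
Elapsed = 03:57 − 03:40 (+1 day) = 24 hours 17 minutes.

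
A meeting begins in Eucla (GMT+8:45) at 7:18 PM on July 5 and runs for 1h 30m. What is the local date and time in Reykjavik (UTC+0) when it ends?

12:03 PM on July 5

Reykjavik is 8:45 behind Eucla.
After 1 hour 30 minutes it is 8:48 PM in Eucla.
Shift by the zone difference: 8:48 PM − 8:45 = 12:03 PM on Jul 5 in Reykjavik.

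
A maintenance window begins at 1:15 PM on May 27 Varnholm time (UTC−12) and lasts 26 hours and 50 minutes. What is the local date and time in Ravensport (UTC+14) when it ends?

Convert start to UTC: 1:15 PM + 12:00 = 1:15 AM UTC on May 28.
Add 26 hours and 50 minutes duration → 4:05 AM UTC (May 29).
Ravensport is UTC+14:00, so local end time = 4:05 AM + 14:00 = 6:05 PM on May 29.

6:05 PM on May 29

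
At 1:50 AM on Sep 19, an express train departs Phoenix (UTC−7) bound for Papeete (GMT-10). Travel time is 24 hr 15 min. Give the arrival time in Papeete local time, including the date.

Convert departure to UTC: 1:50 AM + 7:00 = 8:50 AM UTC on Sep 19.
Add 24 hours 15 minutes travel time → 9:05 AM UTC (Sep 20).
Papeete is UTC−10:00, so local arrival = 9:05 AM − 10:00 = 11:05 PM on Sep 19.

11:05 PM on September 19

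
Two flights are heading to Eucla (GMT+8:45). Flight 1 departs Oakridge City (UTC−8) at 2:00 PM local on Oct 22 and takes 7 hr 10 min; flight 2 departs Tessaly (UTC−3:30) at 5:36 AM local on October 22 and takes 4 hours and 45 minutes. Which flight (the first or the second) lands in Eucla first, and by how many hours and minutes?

Flight 1 in UTC: 2:00 PM + 8:00 = 10:00 PM on Oct 22.
+7 hours 10 minutes → arrive 5:10 AM UTC on Oct 23.
Flight 2 in UTC: 5:36 AM + 3:30 = 9:06 AM on Oct 22.
+4 hours 45 minutes → arrive 1:51 PM UTC on Oct 22.
Flight 2 lands earlier by 15 hours 19 minutes.

the second, by 15 hours 19 minutes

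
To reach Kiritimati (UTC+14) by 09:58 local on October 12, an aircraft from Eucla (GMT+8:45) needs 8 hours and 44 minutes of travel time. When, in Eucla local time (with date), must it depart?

Target arrival in UTC: 09:58 − 14:00 = 19:58 on Oct 11.
Subtract 8 hours and 44 minutes → departure 11:14 UTC on Oct 11.
Eucla is UTC+8:45: 11:14 + 8:45 = 19:59 on Oct 11.

19:59 on October 11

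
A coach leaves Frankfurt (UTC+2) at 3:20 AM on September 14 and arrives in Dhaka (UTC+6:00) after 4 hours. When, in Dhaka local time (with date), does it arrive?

11:20 AM on Sep 14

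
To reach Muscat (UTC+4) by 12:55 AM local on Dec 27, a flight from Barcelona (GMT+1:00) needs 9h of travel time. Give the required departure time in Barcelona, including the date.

Target arrival in UTC: 12:55 AM − 4:00 = 8:55 PM on Dec 26.
Subtract 9 hours → departure 11:55 AM UTC on Dec 26.
Barcelona is UTC+1:00: 11:55 AM + 1:00 = 12:55 PM on Dec 26.

12:55 PM on December 26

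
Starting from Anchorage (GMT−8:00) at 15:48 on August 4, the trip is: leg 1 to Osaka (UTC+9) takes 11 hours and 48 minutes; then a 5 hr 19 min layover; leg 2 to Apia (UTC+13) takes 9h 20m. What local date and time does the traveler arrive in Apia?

15:15 on Aug 6

Convert departure to UTC: 15:48 + 8:00 = 23:48 UTC on Aug 4.
Add 11 hours and 48 minutes leg 1 → 11:36 UTC (Aug 5).
Add 5 hours 19 minutes layover in Osaka → 16:55 UTC.
Add 9 hours and 20 minutes leg 2 → 02:15 UTC (Aug 6).
Apia is UTC+13:00, so local arrival = 02:15 + 13:00 = 15:15 on Aug 6.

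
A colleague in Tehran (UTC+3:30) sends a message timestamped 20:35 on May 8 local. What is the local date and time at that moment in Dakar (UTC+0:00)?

17:05 on May 8

In UTC: 20:35 − 3:30 = 17:05 on May 8.
Dakar is UTC+0, so it is 17:05 on May 8.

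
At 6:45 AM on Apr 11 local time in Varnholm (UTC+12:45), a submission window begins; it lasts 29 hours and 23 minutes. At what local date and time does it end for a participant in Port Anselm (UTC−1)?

10:23 PM on April 11

Convert start to UTC: 6:45 AM − 12:45 = 6:00 PM UTC on Apr 10.
Add 29 hours and 23 minutes duration → 11:23 PM UTC (Apr 11).
Port Anselm is UTC−1:00, so local end time = 11:23 PM − 1:00 = 10:23 PM on Apr 11.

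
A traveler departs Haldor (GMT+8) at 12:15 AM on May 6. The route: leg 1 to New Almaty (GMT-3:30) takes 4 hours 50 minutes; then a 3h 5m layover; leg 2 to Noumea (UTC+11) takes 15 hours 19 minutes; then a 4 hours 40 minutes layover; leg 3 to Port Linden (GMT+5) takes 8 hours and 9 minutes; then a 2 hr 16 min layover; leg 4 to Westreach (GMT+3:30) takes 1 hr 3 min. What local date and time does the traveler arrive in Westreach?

Convert departure to UTC: 12:15 AM − 8:00 = 4:15 PM UTC on May 5.
Add 4 hours and 50 minutes leg 1 → 9:05 PM UTC.
Add 3 hours 5 minutes layover in New Almaty → 12:10 AM UTC (May 6).
Add 15 hours and 19 minutes leg 2 → 3:29 PM UTC.
Add 4 hours 40 minutes layover in Noumea → 8:09 PM UTC.
Add 8 hours and 9 minutes leg 3 → 4:18 AM UTC (May 7).
Add 2 hours 16 minutes layover in Port Linden → 6:34 AM UTC.
Add 1 hour 3 minutes leg 4 → 7:37 AM UTC.
Westreach is UTC+3:30, so local arrival = 7:37 AM + 3:30 = 11:07 AM on May 7.

11:07 AM on May 7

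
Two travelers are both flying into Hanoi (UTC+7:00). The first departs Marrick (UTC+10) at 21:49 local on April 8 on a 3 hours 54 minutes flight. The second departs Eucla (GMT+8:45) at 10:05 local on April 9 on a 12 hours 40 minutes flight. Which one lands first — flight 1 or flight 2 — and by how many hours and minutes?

the first, by 22 hours 17 minutes

Flight 1 in UTC: 21:49 − 10:00 = 11:49 on Apr 8.
+3 hours 54 minutes → arrive 15:43 UTC on Apr 8.
Flight 2 in UTC: 10:05 − 8:45 = 01:20 on Apr 9.
+12 hours and 40 minutes → arrive 14:00 UTC on Apr 9.
Flight 1 lands earlier by 22 hours 17 minutes.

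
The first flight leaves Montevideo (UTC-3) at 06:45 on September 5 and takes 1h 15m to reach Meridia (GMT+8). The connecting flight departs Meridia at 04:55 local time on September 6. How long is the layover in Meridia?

9 hours 55 minutes

Convert departure to UTC: 06:45 + 3:00 = 09:45 UTC on Sep 5.
Add 1 hour and 15 minutes flight time → 11:00 UTC.
Meridia is UTC+8:00, so local arrival = 11:00 + 8:00 = 19:00 on Sep 5.
Layover = 04:55 − 19:00 (+1 day) = 9 hours 55 minutes.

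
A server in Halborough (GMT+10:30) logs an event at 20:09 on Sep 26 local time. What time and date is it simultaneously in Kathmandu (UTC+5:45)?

15:24 on Sep 26

Kathmandu is 4:45 behind Halborough.
Shift by the zone difference: 20:09 − 4:45 = 15:24 on Sep 26 in Kathmandu.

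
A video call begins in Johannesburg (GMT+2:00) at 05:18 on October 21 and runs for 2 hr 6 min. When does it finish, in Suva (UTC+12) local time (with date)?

17:24 on October 21

Convert start to UTC: 05:18 − 2:00 = 03:18 UTC on Oct 21.
Add 2 hours and 6 minutes duration → 05:24 UTC.
Suva is UTC+12:00, so local end time = 05:24 + 12:00 = 17:24 on Oct 21.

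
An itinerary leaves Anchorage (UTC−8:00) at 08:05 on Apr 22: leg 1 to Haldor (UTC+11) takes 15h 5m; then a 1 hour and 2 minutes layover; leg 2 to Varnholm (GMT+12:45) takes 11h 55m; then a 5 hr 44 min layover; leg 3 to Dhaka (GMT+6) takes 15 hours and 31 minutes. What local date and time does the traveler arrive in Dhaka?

23:22 on April 24

Convert departure to UTC: 08:05 + 8:00 = 16:05 UTC on Apr 22.
Add 15 hours and 5 minutes leg 1 → 07:10 UTC (Apr 23).
Add 1 hour 2 minutes layover in Haldor → 08:12 UTC.
Add 11 hours 55 minutes leg 2 → 20:07 UTC.
Add 5 hours 44 minutes layover in Varnholm → 01:51 UTC (Apr 24).
Add 15 hours 31 minutes leg 3 → 17:22 UTC.
Dhaka is UTC+6:00, so local arrival = 17:22 + 6:00 = 23:22 on Apr 24.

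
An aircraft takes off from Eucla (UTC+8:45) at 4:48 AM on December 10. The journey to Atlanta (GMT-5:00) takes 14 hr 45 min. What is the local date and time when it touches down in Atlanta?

Atlanta is 13:45 behind Eucla.
After 14 hours and 45 minutes it is 7:33 PM in Eucla.
Shift by the zone difference: 7:33 PM − 13:45 = 5:48 AM on Dec 10 in Atlanta.

5:48 AM on December 10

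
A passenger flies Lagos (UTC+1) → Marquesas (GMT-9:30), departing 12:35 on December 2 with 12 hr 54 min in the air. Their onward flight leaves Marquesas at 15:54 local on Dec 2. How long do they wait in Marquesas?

55 minutes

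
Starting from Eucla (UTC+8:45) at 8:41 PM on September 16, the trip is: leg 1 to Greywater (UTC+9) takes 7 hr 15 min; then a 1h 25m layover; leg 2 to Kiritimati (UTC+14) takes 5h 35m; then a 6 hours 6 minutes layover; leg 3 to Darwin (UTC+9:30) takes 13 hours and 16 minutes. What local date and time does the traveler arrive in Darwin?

Convert departure to UTC: 8:41 PM − 8:45 = 11:56 AM UTC on Sep 16.
Add 7 hours and 15 minutes leg 1 → 7:11 PM UTC.
Add 1 hour 25 minutes layover in Greywater → 8:36 PM UTC.
Add 5 hours and 35 minutes leg 2 → 2:11 AM UTC (Sep 17).
Add 6 hours and 6 minutes layover in Kiritimati → 8:17 AM UTC.
Add 13 hours and 16 minutes leg 3 → 9:33 PM UTC.
Darwin is UTC+9:30, so local arrival = 9:33 PM + 9:30 = 7:03 AM on Sep 18.

7:03 AM on Sep 18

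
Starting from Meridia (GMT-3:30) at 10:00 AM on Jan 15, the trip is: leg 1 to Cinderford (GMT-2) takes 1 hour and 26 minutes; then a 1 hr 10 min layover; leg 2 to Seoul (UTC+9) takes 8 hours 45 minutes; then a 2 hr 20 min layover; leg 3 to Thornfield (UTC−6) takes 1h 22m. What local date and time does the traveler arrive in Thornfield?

Convert departure to UTC: 10:00 AM + 3:30 = 1:30 PM UTC on Jan 15.
Add 1 hour and 26 minutes leg 1 → 2:56 PM UTC.
Add 1 hour and 10 minutes layover in Cinderford → 4:06 PM UTC.
Add 8 hours 45 minutes leg 2 → 12:51 AM UTC (Jan 16).
Add 2 hours and 20 minutes layover in Seoul → 3:11 AM UTC.
Add 1 hour and 22 minutes leg 3 → 4:33 AM UTC.
Thornfield is UTC−6:00, so local arrival = 4:33 AM − 6:00 = 10:33 PM on Jan 15.

10:33 PM on January 15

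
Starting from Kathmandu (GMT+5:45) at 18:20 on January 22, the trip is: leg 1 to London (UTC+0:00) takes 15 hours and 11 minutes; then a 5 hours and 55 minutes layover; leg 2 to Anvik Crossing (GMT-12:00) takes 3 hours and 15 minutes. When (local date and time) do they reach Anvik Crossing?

00:56 on January 23

Convert departure to UTC: 18:20 − 5:45 = 12:35 UTC on Jan 22.
Add 15 hours and 11 minutes leg 1 → 03:46 UTC (Jan 23).
Add 5 hours 55 minutes layover in London → 09:41 UTC.
Add 3 hours 15 minutes leg 2 → 12:56 UTC.
Anvik Crossing is UTC−12:00, so local arrival = 12:56 − 12:00 = 00:56 on Jan 23.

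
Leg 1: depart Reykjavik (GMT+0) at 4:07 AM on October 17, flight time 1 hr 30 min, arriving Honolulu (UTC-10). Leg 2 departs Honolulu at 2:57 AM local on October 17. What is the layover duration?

Reykjavik is at UTC+0, so departure is already 4:07 AM UTC on Oct 17.
Add 1 hour 30 minutes flight time → 5:37 AM UTC.
Honolulu is UTC−10:00, so local arrival = 5:37 AM − 10:00 = 7:37 PM on Oct 16.
Layover = 2:57 AM − 7:37 PM (+1 day) = 7 hours 20 minutes.

7 hours 20 minutes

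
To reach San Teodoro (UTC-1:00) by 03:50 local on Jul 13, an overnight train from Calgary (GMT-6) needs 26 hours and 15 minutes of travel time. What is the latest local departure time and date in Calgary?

20:35 on Jul 11

Target arrival in UTC: 03:50 + 1:00 = 04:50 on Jul 13.
Subtract 26 hours and 15 minutes → departure 02:35 UTC on Jul 12.
Calgary is UTC−6:00: 02:35 − 6:00 = 20:35 on Jul 11.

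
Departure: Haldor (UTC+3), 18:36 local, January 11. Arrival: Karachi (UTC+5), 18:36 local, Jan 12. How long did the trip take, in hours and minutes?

Departure in UTC: 18:36 − 3:00 = 15:36 on Jan 11.
Arrival in UTC: 18:36 − 5:00 = 13:36 on Jan 12.
Elapsed = 13:36 − 15:36 (+1 day) = 22 hours.

22 hours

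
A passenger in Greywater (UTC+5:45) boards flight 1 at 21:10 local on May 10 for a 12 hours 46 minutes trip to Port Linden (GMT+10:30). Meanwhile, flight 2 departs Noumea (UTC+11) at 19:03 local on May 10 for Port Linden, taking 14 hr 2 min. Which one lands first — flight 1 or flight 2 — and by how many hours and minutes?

Flight 1 in UTC: 21:10 − 5:45 = 15:25 on May 10.
+12 hours 46 minutes → arrive 04:11 UTC on May 11.
Flight 2 in UTC: 19:03 − 11:00 = 08:03 on May 10.
+14 hours and 2 minutes → arrive 22:05 UTC on May 10.
Flight 2 lands earlier by 6 hours 6 minutes.

the second, by 6 hours 6 minutes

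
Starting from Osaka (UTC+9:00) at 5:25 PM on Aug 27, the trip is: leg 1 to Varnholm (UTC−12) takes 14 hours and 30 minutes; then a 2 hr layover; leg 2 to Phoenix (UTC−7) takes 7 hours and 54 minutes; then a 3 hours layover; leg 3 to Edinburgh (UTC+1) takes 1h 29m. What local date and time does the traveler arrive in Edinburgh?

Convert departure to UTC: 5:25 PM − 9:00 = 8:25 AM UTC on Aug 27.
Add 14 hours and 30 minutes leg 1 → 10:55 PM UTC.
Add 2 hours layover in Varnholm → 12:55 AM UTC (Aug 28).
Add 7 hours 54 minutes leg 2 → 8:49 AM UTC.
Add 3 hours layover in Phoenix → 11:49 AM UTC.
Add 1 hour 29 minutes leg 3 → 1:18 PM UTC.
Edinburgh is UTC+1:00, so local arrival = 1:18 PM + 1:00 = 2:18 PM on Aug 28.

2:18 PM on August 28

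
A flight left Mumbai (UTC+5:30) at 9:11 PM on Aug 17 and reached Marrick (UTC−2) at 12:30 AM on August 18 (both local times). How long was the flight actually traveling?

10 hours 49 minutes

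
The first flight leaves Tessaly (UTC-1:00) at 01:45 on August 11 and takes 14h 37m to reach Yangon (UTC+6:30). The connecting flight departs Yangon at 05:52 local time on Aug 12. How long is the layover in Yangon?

Convert departure to UTC: 01:45 + 1:00 = 02:45 UTC on Aug 11.
Add 14 hours and 37 minutes flight time → 17:22 UTC.
Yangon is UTC+6:30, so local arrival = 17:22 + 6:30 = 23:52 on Aug 11.
Layover = 05:52 − 23:52 (+1 day) = 6 hours.

6 hours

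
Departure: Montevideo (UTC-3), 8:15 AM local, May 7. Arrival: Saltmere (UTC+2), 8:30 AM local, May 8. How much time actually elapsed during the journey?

Departure in UTC: 8:15 AM + 3:00 = 11:15 AM on May 7.
Arrival in UTC: 8:30 AM − 2:00 = 6:30 AM on May 8.
Elapsed = 6:30 AM − 11:15 AM (+1 day) = 19 hours 15 minutes.

19 hours 15 minutes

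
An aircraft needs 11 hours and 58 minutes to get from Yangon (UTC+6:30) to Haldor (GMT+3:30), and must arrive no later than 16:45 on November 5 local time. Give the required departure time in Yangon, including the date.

Target arrival in UTC: 16:45 − 3:30 = 13:15 on Nov 5.
Subtract 11 hours 58 minutes → departure 01:17 UTC on Nov 5.
Yangon is UTC+6:30: 01:17 + 6:30 = 07:47 on Nov 5.

07:47 on Nov 5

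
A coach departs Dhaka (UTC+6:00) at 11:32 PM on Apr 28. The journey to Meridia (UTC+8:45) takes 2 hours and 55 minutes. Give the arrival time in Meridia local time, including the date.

5:12 AM on April 29

Meridia is 2:45 ahead of Dhaka.
After 2 hours 55 minutes it is 2:27 AM (Apr 29) in Dhaka.
Shift by the zone difference: 2:27 AM + 2:45 = 5:12 AM on Apr 29 in Meridia.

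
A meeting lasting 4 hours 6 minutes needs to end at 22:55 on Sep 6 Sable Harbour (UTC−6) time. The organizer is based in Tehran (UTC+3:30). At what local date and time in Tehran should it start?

04:19 on Sep 7

Target end time in UTC: 22:55 + 6:00 = 04:55 on Sep 7.
Subtract 4 hours and 6 minutes → start 00:49 UTC on Sep 7.
Tehran is UTC+3:30: 00:49 + 3:30 = 04:19 on Sep 7.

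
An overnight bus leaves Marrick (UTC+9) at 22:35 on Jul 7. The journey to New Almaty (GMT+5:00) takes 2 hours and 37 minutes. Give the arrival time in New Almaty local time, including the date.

21:12 on Jul 7

Convert departure to UTC: 22:35 − 9:00 = 13:35 UTC on Jul 7.
Add 2 hours 37 minutes travel time → 16:12 UTC.
New Almaty is UTC+5:00, so local arrival = 16:12 + 5:00 = 21:12 on Jul 7.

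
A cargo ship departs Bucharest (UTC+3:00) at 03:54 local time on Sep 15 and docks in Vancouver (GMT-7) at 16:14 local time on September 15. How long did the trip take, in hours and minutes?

Departure in UTC: 03:54 − 3:00 = 00:54 on Sep 15.
Arrival in UTC: 16:14 + 7:00 = 23:14 on Sep 15.
Elapsed = 23:14 − 00:54 = 22 hours 20 minutes.

22 hours 20 minutes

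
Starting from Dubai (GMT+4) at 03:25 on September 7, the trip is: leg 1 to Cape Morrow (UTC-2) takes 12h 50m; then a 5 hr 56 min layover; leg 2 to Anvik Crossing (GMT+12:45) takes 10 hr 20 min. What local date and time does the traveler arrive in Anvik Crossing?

Convert departure to UTC: 03:25 − 4:00 = 23:25 UTC on Sep 6.
Add 12 hours and 50 minutes leg 1 → 12:15 UTC (Sep 7).
Add 5 hours and 56 minutes layover in Cape Morrow → 18:11 UTC.
Add 10 hours 20 minutes leg 2 → 04:31 UTC (Sep 8).
Anvik Crossing is UTC+12:45, so local arrival = 04:31 + 12:45 = 17:16 on Sep 8.

17:16 on September 8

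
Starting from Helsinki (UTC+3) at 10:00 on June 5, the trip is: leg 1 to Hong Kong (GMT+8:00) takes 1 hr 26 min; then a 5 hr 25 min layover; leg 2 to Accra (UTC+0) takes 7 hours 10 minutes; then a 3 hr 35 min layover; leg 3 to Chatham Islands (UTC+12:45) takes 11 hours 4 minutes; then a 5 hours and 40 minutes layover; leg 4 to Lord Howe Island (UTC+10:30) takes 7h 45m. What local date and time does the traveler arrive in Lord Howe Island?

Convert departure to UTC: 10:00 − 3:00 = 07:00 UTC on Jun 5.
Add 1 hour 26 minutes leg 1 → 08:26 UTC.
Add 5 hours and 25 minutes layover in Hong Kong → 13:51 UTC.
Add 7 hours 10 minutes leg 2 → 21:01 UTC.
Add 3 hours 35 minutes layover in Accra → 00:36 UTC (Jun 6).
Add 11 hours 4 minutes leg 3 → 11:40 UTC.
Add 5 hours and 40 minutes layover in Chatham Islands → 17:20 UTC.
Add 7 hours 45 minutes leg 4 → 01:05 UTC (Jun 7).
Lord Howe Island is UTC+10:30, so local arrival = 01:05 + 10:30 = 11:35 on Jun 7.

11:35 on June 7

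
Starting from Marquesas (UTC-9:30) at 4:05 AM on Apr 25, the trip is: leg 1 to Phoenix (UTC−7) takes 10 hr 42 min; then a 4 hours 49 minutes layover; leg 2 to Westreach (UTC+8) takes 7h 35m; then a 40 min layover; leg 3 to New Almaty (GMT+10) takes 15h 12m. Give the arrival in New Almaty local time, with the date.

2:33 PM on April 27

Convert departure to UTC: 4:05 AM + 9:30 = 1:35 PM UTC on Apr 25.
Add 10 hours and 42 minutes leg 1 → 12:17 AM UTC (Apr 26).
Add 4 hours and 49 minutes layover in Phoenix → 5:06 AM UTC.
Add 7 hours 35 minutes leg 2 → 12:41 PM UTC.
Add 40 minutes layover in Westreach → 1:21 PM UTC.
Add 15 hours and 12 minutes leg 3 → 4:33 AM UTC (Apr 27).
New Almaty is UTC+10:00, so local arrival = 4:33 AM + 10:00 = 2:33 PM on Apr 27.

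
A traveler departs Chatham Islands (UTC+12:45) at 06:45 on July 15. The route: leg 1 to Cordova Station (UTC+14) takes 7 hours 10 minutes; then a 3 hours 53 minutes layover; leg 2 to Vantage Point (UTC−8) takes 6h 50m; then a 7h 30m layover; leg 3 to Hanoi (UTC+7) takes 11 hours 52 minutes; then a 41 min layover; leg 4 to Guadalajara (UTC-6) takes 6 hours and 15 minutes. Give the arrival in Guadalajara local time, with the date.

08:11 on July 16

Convert departure to UTC: 06:45 − 12:45 = 18:00 UTC on Jul 14.
Add 7 hours and 10 minutes leg 1 → 01:10 UTC (Jul 15).
Add 3 hours 53 minutes layover in Cordova Station → 05:03 UTC.
Add 6 hours 50 minutes leg 2 → 11:53 UTC.
Add 7 hours 30 minutes layover in Vantage Point → 19:23 UTC.
Add 11 hours 52 minutes leg 3 → 07:15 UTC (Jul 16).
Add 41 minutes layover in Hanoi → 07:56 UTC.
Add 6 hours 15 minutes leg 4 → 14:11 UTC.
Guadalajara is UTC−6:00, so local arrival = 14:11 − 6:00 = 08:11 on Jul 16.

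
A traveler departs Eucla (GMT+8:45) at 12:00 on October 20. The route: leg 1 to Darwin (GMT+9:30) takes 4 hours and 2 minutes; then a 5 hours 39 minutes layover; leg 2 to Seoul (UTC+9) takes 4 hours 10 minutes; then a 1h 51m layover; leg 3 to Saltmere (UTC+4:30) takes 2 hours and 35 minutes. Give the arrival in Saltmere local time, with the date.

02:02 on October 21

Convert departure to UTC: 12:00 − 8:45 = 03:15 UTC on Oct 20.
Add 4 hours 2 minutes leg 1 → 07:17 UTC.
Add 5 hours and 39 minutes layover in Darwin → 12:56 UTC.
Add 4 hours 10 minutes leg 2 → 17:06 UTC.
Add 1 hour and 51 minutes layover in Seoul → 18:57 UTC.
Add 2 hours 35 minutes leg 3 → 21:32 UTC.
Saltmere is UTC+4:30, so local arrival = 21:32 + 4:30 = 02:02 on Oct 21.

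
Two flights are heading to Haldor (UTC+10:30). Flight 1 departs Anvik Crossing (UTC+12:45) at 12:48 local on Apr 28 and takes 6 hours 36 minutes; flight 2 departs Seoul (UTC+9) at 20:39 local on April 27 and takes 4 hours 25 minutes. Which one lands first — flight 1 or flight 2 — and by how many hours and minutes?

Flight 1 in UTC: 12:48 − 12:45 = 00:03 on Apr 28.
+6 hours 36 minutes → arrive 06:39 UTC on Apr 28.
Flight 2 in UTC: 20:39 − 9:00 = 11:39 on Apr 27.
+4 hours and 25 minutes → arrive 16:04 UTC on Apr 27.
Flight 2 lands earlier by 14 hours 35 minutes.

the second, by 14 hours 35 minutes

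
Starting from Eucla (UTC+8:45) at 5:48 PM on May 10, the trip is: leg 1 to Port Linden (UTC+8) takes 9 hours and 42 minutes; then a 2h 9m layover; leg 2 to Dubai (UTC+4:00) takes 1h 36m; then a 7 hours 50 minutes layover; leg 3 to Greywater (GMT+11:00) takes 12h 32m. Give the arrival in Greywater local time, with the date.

Convert departure to UTC: 5:48 PM − 8:45 = 9:03 AM UTC on May 10.
Add 9 hours 42 minutes leg 1 → 6:45 PM UTC.
Add 2 hours 9 minutes layover in Port Linden → 8:54 PM UTC.
Add 1 hour 36 minutes leg 2 → 10:30 PM UTC.
Add 7 hours and 50 minutes layover in Dubai → 6:20 AM UTC (May 11).
Add 12 hours and 32 minutes leg 3 → 6:52 PM UTC.
Greywater is UTC+11:00, so local arrival = 6:52 PM + 11:00 = 5:52 AM on May 12.

5:52 AM on May 12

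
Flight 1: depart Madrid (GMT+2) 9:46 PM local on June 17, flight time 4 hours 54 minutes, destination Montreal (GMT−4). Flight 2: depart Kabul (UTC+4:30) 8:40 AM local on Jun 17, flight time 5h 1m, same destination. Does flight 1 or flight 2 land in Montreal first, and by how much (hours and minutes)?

Flight 1 in UTC: 9:46 PM − 2:00 = 7:46 PM on Jun 17.
+4 hours and 54 minutes → arrive 12:40 AM UTC on Jun 18.
Flight 2 in UTC: 8:40 AM − 4:30 = 4:10 AM on Jun 17.
+5 hours and 1 minute → arrive 9:11 AM UTC on Jun 17.
Flight 2 lands earlier by 15 hours 29 minutes.

the second, by 15 hours 29 minutes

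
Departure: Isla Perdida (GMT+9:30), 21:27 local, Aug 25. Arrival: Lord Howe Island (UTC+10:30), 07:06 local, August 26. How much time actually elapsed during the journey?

8 hours 39 minutes

Departure in UTC: 21:27 − 9:30 = 11:57 on Aug 25.
Arrival in UTC: 07:06 − 10:30 = 20:36 on Aug 25.
Elapsed = 20:36 − 11:57 = 8 hours 39 minutes.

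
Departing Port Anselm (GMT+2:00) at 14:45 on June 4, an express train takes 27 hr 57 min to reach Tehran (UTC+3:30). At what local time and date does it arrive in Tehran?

20:12 on Jun 5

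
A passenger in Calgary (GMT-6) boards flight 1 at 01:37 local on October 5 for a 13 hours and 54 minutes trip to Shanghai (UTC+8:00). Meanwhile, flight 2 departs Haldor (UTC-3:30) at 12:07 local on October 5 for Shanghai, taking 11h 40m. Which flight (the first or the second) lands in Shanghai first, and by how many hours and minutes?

the first, by 5 hours 46 minutes

Flight 1 in UTC: 01:37 + 6:00 = 07:37 on Oct 5.
+13 hours 54 minutes → arrive 21:31 UTC on Oct 5.
Flight 2 in UTC: 12:07 + 3:30 = 15:37 on Oct 5.
+11 hours 40 minutes → arrive 03:17 UTC on Oct 6.
Flight 1 lands earlier by 5 hours 46 minutes.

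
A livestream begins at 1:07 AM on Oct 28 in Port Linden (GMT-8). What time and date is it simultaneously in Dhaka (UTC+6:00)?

In UTC: 1:07 AM + 8:00 = 9:07 AM on Oct 28.
Dhaka is UTC+6:00: 9:07 AM + 6:00 = 3:07 PM on Oct 28.

3:07 PM on October 28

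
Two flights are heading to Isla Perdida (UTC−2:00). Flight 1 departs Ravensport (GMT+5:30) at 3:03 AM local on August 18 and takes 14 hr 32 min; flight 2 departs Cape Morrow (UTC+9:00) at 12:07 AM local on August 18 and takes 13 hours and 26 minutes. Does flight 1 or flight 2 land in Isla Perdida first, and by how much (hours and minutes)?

the second, by 7 hours 32 minutes

Flight 1 in UTC: 3:03 AM − 5:30 = 9:33 PM on Aug 17.
+14 hours and 32 minutes → arrive 12:05 PM UTC on Aug 18.
Flight 2 in UTC: 12:07 AM − 9:00 = 3:07 PM on Aug 17.
+13 hours 26 minutes → arrive 4:33 AM UTC on Aug 18.
Flight 2 lands earlier by 7 hours 32 minutes.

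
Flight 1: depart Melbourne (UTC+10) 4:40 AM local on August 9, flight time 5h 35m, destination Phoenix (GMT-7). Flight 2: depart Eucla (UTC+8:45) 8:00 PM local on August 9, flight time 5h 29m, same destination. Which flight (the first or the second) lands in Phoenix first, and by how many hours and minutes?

Flight 1 in UTC: 4:40 AM − 10:00 = 6:40 PM on Aug 8.
+5 hours and 35 minutes → arrive 12:15 AM UTC on Aug 9.
Flight 2 in UTC: 8:00 PM − 8:45 = 11:15 AM on Aug 9.
+5 hours and 29 minutes → arrive 4:44 PM UTC on Aug 9.
Flight 1 lands earlier by 16 hours 29 minutes.

the first, by 16 hours 29 minutes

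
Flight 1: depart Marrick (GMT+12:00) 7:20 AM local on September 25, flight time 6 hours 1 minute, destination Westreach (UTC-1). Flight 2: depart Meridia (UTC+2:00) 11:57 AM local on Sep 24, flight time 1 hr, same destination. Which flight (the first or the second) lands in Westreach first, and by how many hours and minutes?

the second, by 14 hours 24 minutes

Flight 1 in UTC: 7:20 AM − 12:00 = 7:20 PM on Sep 24.
+6 hours and 1 minute → arrive 1:21 AM UTC on Sep 25.
Flight 2 in UTC: 11:57 AM − 2:00 = 9:57 AM on Sep 24.
+1 hour → arrive 10:57 AM UTC on Sep 24.
Flight 2 lands earlier by 14 hours 24 minutes.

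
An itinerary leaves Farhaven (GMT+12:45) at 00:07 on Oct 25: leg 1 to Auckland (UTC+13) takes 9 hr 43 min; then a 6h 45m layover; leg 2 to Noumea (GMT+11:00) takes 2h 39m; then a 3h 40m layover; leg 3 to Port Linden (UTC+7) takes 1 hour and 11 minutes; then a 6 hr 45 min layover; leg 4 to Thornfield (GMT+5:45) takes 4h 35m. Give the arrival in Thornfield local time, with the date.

Convert departure to UTC: 00:07 − 12:45 = 11:22 UTC on Oct 24.
Add 9 hours 43 minutes leg 1 → 21:05 UTC.
Add 6 hours 45 minutes layover in Auckland → 03:50 UTC (Oct 25).
Add 2 hours and 39 minutes leg 2 → 06:29 UTC.
Add 3 hours and 40 minutes layover in Noumea → 10:09 UTC.
Add 1 hour 11 minutes leg 3 → 11:20 UTC.
Add 6 hours 45 minutes layover in Port Linden → 18:05 UTC.
Add 4 hours and 35 minutes leg 4 → 22:40 UTC.
Thornfield is UTC+5:45, so local arrival = 22:40 + 5:45 = 04:25 on Oct 26.

04:25 on October 26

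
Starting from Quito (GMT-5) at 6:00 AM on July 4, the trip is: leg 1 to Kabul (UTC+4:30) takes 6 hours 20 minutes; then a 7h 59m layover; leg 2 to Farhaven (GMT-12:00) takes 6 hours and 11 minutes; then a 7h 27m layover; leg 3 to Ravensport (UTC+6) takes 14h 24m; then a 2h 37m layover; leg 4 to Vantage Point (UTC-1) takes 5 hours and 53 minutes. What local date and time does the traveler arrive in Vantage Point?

12:51 PM on July 6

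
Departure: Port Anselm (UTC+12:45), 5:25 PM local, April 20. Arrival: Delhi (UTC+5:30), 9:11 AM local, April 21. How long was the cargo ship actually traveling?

23 hours 1 minute

Departure in UTC: 5:25 PM − 12:45 = 4:40 AM on Apr 20.
Arrival in UTC: 9:11 AM − 5:30 = 3:41 AM on Apr 21.
Elapsed = 3:41 AM − 4:40 AM (+1 day) = 23 hours 1 minute.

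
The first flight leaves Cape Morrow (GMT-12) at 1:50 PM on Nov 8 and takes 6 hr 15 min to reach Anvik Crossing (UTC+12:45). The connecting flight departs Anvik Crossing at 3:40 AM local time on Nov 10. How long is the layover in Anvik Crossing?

6 hours 50 minutes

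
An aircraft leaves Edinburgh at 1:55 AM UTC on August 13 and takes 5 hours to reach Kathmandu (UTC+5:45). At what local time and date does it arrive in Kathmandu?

12:40 PM on Aug 13

Departure is given in UTC: 1:55 AM on Aug 13.
Add 5 hours → 6:55 AM UTC.
Kathmandu is UTC+5:45: 6:55 AM + 5:45 = 12:40 PM on Aug 13.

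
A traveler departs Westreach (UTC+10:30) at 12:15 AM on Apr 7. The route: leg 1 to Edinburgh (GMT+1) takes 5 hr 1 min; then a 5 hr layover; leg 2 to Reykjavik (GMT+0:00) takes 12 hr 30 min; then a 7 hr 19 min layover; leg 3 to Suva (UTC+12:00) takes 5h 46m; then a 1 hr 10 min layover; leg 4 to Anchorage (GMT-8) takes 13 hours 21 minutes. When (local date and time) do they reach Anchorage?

Convert departure to UTC: 12:15 AM − 10:30 = 1:45 PM UTC on Apr 6.
Add 5 hours and 1 minute leg 1 → 6:46 PM UTC.
Add 5 hours layover in Edinburgh → 11:46 PM UTC.
Add 12 hours 30 minutes leg 2 → 12:16 PM UTC (Apr 7).
Add 7 hours 19 minutes layover in Reykjavik → 7:35 PM UTC.
Add 5 hours and 46 minutes leg 3 → 1:21 AM UTC (Apr 8).
Add 1 hour 10 minutes layover in Suva → 2:31 AM UTC.
Add 13 hours and 21 minutes leg 4 → 3:52 PM UTC.
Anchorage is UTC−8:00, so local arrival = 3:52 PM − 8:00 = 7:52 AM on Apr 8.

7:52 AM on April 8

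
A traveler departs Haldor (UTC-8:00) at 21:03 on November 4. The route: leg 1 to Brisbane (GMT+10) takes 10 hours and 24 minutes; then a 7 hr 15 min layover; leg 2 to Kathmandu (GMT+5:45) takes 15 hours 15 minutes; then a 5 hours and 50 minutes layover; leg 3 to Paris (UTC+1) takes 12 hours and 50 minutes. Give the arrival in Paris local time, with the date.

09:37 on Nov 7

Convert departure to UTC: 21:03 + 8:00 = 05:03 UTC on Nov 5.
Add 10 hours 24 minutes leg 1 → 15:27 UTC.
Add 7 hours 15 minutes layover in Brisbane → 22:42 UTC.
Add 15 hours and 15 minutes leg 2 → 13:57 UTC (Nov 6).
Add 5 hours and 50 minutes layover in Kathmandu → 19:47 UTC.
Add 12 hours 50 minutes leg 3 → 08:37 UTC (Nov 7).
Paris is UTC+1:00, so local arrival = 08:37 + 1:00 = 09:37 on Nov 7.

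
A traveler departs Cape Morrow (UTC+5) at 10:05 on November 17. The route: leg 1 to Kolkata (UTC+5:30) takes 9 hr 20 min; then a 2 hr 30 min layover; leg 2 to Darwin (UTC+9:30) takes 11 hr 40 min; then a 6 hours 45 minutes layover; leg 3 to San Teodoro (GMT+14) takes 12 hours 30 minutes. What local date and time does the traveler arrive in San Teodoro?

Convert departure to UTC: 10:05 − 5:00 = 05:05 UTC on Nov 17.
Add 9 hours and 20 minutes leg 1 → 14:25 UTC.
Add 2 hours 30 minutes layover in Kolkata → 16:55 UTC.
Add 11 hours and 40 minutes leg 2 → 04:35 UTC (Nov 18).
Add 6 hours and 45 minutes layover in Darwin → 11:20 UTC.
Add 12 hours and 30 minutes leg 3 → 23:50 UTC.
San Teodoro is UTC+14:00, so local arrival = 23:50 + 14:00 = 13:50 on Nov 19.

13:50 on November 19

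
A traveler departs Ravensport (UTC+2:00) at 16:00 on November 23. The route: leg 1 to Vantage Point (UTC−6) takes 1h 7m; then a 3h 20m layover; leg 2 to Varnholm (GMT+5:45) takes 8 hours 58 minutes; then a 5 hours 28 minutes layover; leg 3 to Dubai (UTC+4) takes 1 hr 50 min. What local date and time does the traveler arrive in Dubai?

14:43 on November 24

Convert departure to UTC: 16:00 − 2:00 = 14:00 UTC on Nov 23.
Add 1 hour 7 minutes leg 1 → 15:07 UTC.
Add 3 hours 20 minutes layover in Vantage Point → 18:27 UTC.
Add 8 hours 58 minutes leg 2 → 03:25 UTC (Nov 24).
Add 5 hours and 28 minutes layover in Varnholm → 08:53 UTC.
Add 1 hour 50 minutes leg 3 → 10:43 UTC.
Dubai is UTC+4:00, so local arrival = 10:43 + 4:00 = 14:43 on Nov 24.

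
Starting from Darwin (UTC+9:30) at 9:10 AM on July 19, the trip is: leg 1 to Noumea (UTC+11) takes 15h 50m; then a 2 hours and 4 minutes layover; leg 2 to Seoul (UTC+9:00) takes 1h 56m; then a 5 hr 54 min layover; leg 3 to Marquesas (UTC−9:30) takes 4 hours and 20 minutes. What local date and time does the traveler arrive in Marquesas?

8:14 PM on Jul 19

Convert departure to UTC: 9:10 AM − 9:30 = 11:40 PM UTC on Jul 18.
Add 15 hours 50 minutes leg 1 → 3:30 PM UTC (Jul 19).
Add 2 hours and 4 minutes layover in Noumea → 5:34 PM UTC.
Add 1 hour 56 minutes leg 2 → 7:30 PM UTC.
Add 5 hours and 54 minutes layover in Seoul → 1:24 AM UTC (Jul 20).
Add 4 hours and 20 minutes leg 3 → 5:44 AM UTC.
Marquesas is UTC−9:30, so local arrival = 5:44 AM − 9:30 = 8:14 PM on Jul 19.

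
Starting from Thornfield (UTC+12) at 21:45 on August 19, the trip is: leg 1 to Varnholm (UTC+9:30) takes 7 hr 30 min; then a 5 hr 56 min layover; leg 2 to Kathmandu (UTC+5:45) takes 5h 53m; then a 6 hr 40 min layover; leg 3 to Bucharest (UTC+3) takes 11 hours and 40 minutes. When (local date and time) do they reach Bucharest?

02:24 on Aug 21

Convert departure to UTC: 21:45 − 12:00 = 09:45 UTC on Aug 19.
Add 7 hours and 30 minutes leg 1 → 17:15 UTC.
Add 5 hours 56 minutes layover in Varnholm → 23:11 UTC.
Add 5 hours and 53 minutes leg 2 → 05:04 UTC (Aug 20).
Add 6 hours and 40 minutes layover in Kathmandu → 11:44 UTC.
Add 11 hours and 40 minutes leg 3 → 23:24 UTC.
Bucharest is UTC+3:00, so local arrival = 23:24 + 3:00 = 02:24 on Aug 21.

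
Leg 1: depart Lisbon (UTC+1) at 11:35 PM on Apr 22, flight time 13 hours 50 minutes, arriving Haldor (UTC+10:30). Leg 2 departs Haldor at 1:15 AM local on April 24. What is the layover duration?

Convert departure to UTC: 11:35 PM − 1:00 = 10:35 PM UTC on Apr 22.
Add 13 hours 50 minutes flight time → 12:25 PM UTC (Apr 23).
Haldor is UTC+10:30, so local arrival = 12:25 PM + 10:30 = 10:55 PM on Apr 23.
Layover = 1:15 AM − 10:55 PM (+1 day) = 2 hours 20 minutes.

2 hours 20 minutes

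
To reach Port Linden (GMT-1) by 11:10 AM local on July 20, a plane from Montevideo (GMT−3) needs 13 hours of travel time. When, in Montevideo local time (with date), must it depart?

8:10 PM on July 19

Target arrival in UTC: 11:10 AM + 1:00 = 12:10 PM on Jul 20.
Subtract 13 hours → departure 11:10 PM UTC on Jul 19.
Montevideo is UTC−3:00: 11:10 PM − 3:00 = 8:10 PM on Jul 19.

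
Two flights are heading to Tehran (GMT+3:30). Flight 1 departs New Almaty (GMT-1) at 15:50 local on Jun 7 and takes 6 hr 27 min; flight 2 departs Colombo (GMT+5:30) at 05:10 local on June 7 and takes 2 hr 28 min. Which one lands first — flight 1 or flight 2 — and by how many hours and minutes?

the second, by 21 hours 9 minutes

Flight 1 in UTC: 15:50 + 1:00 = 16:50 on Jun 7.
+6 hours and 27 minutes → arrive 23:17 UTC on Jun 7.
Flight 2 in UTC: 05:10 − 5:30 = 23:40 on Jun 6.
+2 hours and 28 minutes → arrive 02:08 UTC on Jun 7.
Flight 2 lands earlier by 21 hours 9 minutes.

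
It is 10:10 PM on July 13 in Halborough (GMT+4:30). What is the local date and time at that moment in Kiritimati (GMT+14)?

7:40 AM on July 14

In UTC: 10:10 PM − 4:30 = 5:40 PM on Jul 13.
Kiritimati is UTC+14:00: 5:40 PM + 14:00 = 7:40 AM on Jul 14.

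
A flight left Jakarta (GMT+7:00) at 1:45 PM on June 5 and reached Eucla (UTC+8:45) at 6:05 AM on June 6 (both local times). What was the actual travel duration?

14 hours 35 minutes

Departure in UTC: 1:45 PM − 7:00 = 6:45 AM on Jun 5.
Arrival in UTC: 6:05 AM − 8:45 = 9:20 PM on Jun 5.
Elapsed = 9:20 PM − 6:45 AM = 14 hours 35 minutes.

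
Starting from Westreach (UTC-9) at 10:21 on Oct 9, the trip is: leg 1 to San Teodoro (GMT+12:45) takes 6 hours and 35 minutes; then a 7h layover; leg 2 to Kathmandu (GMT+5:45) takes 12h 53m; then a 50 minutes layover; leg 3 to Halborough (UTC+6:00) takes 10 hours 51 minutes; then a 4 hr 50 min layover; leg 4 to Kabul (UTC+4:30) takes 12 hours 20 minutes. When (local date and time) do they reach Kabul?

Convert departure to UTC: 10:21 + 9:00 = 19:21 UTC on Oct 9.
Add 6 hours 35 minutes leg 1 → 01:56 UTC (Oct 10).
Add 7 hours layover in San Teodoro → 08:56 UTC.
Add 12 hours 53 minutes leg 2 → 21:49 UTC.
Add 50 minutes layover in Kathmandu → 22:39 UTC.
Add 10 hours 51 minutes leg 3 → 09:30 UTC (Oct 11).
Add 4 hours and 50 minutes layover in Halborough → 14:20 UTC.
Add 12 hours and 20 minutes leg 4 → 02:40 UTC (Oct 12).
Kabul is UTC+4:30, so local arrival = 02:40 + 4:30 = 07:10 on Oct 12.

07:10 on October 12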